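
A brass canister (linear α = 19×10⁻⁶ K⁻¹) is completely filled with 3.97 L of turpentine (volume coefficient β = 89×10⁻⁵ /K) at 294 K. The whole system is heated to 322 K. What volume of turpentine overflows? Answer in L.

The canister also expands: β_container ≈ 3α = 5.7×10⁻⁵ /K
Net overflow = V₀(β_liq − 3α_cont)ΔT
β − 3α = 8.90×10⁻⁴ − 5.7×10⁻⁵ = 8.33×10⁻⁴ /K; ΔT = 28 K
ΔV = 3.97 × 8.33×10⁻⁴ × 28 = 0.0926 L

0.0926 L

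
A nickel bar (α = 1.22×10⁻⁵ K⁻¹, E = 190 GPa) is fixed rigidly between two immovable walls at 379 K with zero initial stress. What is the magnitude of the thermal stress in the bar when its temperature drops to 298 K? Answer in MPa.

σ = 188 MPa

Fully constrained: the free strain ε = αΔT is blocked, so σ = Eε = EαΔT.
|ΔT| = 81 K
σ = 190×10⁹ × 1.22×10⁻⁵ × 81 = 1.88×10⁸ Pa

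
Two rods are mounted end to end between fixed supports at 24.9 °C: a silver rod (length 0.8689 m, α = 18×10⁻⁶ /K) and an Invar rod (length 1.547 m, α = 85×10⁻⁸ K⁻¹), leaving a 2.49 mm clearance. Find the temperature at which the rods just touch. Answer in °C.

Gap closes when ΔL₁ + ΔL₂ = 2.49 mm = 2.49×10⁻³ m
(α₁L₁ + α₂L₂)ΔT = g
α₁L₁ + α₂L₂ = 18×10⁻⁶×0.8689 + 85×10⁻⁸×1.547 = 1.695515×10⁻⁵ m/K
ΔT = 2.49×10⁻³ / 1.695515×10⁻⁵ = 146.86 K
T = 24.9 + 146.86 = 171.76 °C

T = 172 °C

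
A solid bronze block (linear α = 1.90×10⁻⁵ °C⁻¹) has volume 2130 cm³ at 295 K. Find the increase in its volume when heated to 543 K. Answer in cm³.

Isotropic solid: β ≈ 3α = 5.7×10⁻⁵ /K; ΔT = 248 K
ΔV = 3αV₀ΔT = 3(1.90×10⁻⁵)(2130)(248) = 30.1 cm³

ΔV = 30.1 cm³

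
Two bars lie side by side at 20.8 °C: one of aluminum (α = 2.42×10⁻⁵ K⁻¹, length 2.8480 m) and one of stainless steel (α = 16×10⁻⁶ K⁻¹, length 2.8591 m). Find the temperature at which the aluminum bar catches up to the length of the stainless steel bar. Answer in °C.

L₁(1 + α₁ΔT) = L₂(1 + α₂ΔT) ⇒ ΔT = (L₂ − L₁)/(α₁L₁ − α₂L₂)
L₂ − L₁ = 2.8591 − 2.8480 = 1.11×10⁻² m
α₁L₁ − α₂L₂ = 2.42×10⁻⁵×2.8480 − 16×10⁻⁶×2.8591 = 2.3176×10⁻⁵ m/K
ΔT = 1.11×10⁻² / 2.3176×10⁻⁵ = 478.944 K
T = 20.8 + 478.944 = 499.744 °C

T = 499.7 °C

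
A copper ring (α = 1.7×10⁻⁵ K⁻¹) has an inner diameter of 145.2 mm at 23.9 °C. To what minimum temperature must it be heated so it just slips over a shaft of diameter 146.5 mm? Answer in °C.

T = 551 °C

Required Δd = 146.5 − 145.2 = 1.3 mm
Δd = αd₀ΔT ⇒ ΔT = Δd/(αd₀) = 1.3 / (1.7×10⁻⁵ × 145.2) = 526.66 K
T_min = 23.9 + 526.66 = 550.56 °C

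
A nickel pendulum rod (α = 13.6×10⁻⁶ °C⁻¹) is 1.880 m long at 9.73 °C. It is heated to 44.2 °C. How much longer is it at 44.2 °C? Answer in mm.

ΔL = 0.881 mm

|ΔT| = |44.2 − 9.73| = 34.47 K
ΔL = αL₀ΔT = (13.6×10⁻⁶)(1.880)(34.47) = 8.81×10⁻⁴ m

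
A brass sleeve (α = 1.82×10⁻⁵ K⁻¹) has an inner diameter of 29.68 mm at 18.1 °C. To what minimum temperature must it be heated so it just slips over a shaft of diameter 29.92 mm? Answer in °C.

T = 462 °C

Required Δd = 29.92 − 29.68 = 0.24 mm
Δd = αd₀ΔT ⇒ ΔT = Δd/(αd₀) = 0.24 / (1.82×10⁻⁵ × 29.68) = 444.30 K
T_min = 18.1 + 444.30 = 462.40 °C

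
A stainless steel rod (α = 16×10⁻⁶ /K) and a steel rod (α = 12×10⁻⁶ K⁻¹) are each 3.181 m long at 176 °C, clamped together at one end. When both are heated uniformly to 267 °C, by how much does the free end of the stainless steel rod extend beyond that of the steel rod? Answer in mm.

1.16 mm

ΔT = 91 K
stainless steel: ΔL = 16×10⁻⁶ × 3.181 m × 91 = 4.6315×10⁻³ m = 4.6315 mm
steel: ΔL = 12×10⁻⁶ × 3.181 m × 91 = 3.4737×10⁻³ m = 3.4737 mm
difference = 4.6315 − 3.4737 = 1.1578 mm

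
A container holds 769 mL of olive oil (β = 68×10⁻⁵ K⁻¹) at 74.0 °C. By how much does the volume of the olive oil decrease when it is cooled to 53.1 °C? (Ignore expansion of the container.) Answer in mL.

|ΔT| = |53.1 − 74.0| = 20.9 K
ΔV = βV₀ΔT = (68×10⁻⁵)(769)(20.9) = 10.9 mL

ΔV = 10.9 mL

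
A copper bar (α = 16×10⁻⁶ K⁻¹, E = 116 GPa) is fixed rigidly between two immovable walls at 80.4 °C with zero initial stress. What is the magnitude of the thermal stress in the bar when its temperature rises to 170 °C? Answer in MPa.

Fully constrained: the free strain ε = αΔT is blocked, so σ = Eε = EαΔT.
|ΔT| = 89.6 K
σ = 116×10⁹ × 16×10⁻⁶ × 89.6 = 1.66×10⁸ Pa

σ = 166 MPa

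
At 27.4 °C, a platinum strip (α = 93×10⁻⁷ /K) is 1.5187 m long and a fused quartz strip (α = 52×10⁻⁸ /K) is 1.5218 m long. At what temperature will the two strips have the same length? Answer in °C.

L₁(1 + α₁ΔT) = L₂(1 + α₂ΔT) ⇒ ΔT = (L₂ − L₁)/(α₁L₁ − α₂L₂)
L₂ − L₁ = 1.5218 − 1.5187 = 3.10×10⁻³ m
α₁L₁ − α₂L₂ = 93×10⁻⁷×1.5187 − 52×10⁻⁸×1.5218 = 1.3332574×10⁻⁵ m/K
ΔT = 3.10×10⁻³ / 1.3332574×10⁻⁵ = 232.513 K
T = 27.4 + 232.513 = 259.913 °C

T = 259.9 °C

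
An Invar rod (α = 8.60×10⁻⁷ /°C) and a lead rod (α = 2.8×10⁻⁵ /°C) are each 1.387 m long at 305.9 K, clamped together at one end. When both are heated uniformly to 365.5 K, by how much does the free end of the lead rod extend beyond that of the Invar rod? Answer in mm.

2.24 mm

ΔT = 59.6 K
Invar: ΔL = 8.60×10⁻⁷ × 1.387 m × 59.6 = 7.1092×10⁻⁵ m = 0.071092 mm
lead: ΔL = 2.8×10⁻⁵ × 1.387 m × 59.6 = 2.3146×10⁻³ m = 2.3146 mm
difference = 2.3146 − 0.071092 = 2.243508 mm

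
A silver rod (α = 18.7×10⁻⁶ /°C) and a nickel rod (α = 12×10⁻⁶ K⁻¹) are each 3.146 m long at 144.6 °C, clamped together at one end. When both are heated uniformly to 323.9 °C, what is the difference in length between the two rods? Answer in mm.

3.78 mm

ΔT = 179.3 K
silver: ΔL = 18.7×10⁻⁶ × 3.146 m × 179.3 = 1.0548×10⁻² m = 10.548 mm
nickel: ΔL = 12×10⁻⁶ × 3.146 m × 179.3 = 6.7689×10⁻³ m = 6.7689 mm
difference = 10.548 − 6.7689 = 3.7791 mm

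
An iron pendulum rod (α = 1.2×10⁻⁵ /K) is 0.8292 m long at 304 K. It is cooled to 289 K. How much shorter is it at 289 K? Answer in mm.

ΔL = 0.149 mm

|ΔT| = |289 − 304| = 15 K
ΔL = αL₀ΔT = (1.2×10⁻⁵)(0.8292)(15) = 1.49×10⁻⁴ m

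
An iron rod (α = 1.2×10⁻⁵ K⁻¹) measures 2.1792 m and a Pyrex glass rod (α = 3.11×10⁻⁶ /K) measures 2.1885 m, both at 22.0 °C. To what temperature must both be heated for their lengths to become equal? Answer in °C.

L₁(1 + α₁ΔT) = L₂(1 + α₂ΔT) ⇒ ΔT = (L₂ − L₁)/(α₁L₁ − α₂L₂)
L₂ − L₁ = 2.1885 − 2.1792 = 9.30×10⁻³ m
α₁L₁ − α₂L₂ = 1.2×10⁻⁵×2.1792 − 3.11×10⁻⁶×2.1885 = 1.9344165×10⁻⁵ m/K
ΔT = 9.30×10⁻³ / 1.9344165×10⁻⁵ = 480.765 K
T = 22.0 + 480.765 = 502.765 °C

T = 502.8 °C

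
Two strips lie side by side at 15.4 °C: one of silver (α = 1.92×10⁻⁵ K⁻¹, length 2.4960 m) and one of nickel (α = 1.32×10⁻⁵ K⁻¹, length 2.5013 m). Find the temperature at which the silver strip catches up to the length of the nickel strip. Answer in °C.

L₁(1 + α₁ΔT) = L₂(1 + α₂ΔT) ⇒ ΔT = (L₂ − L₁)/(α₁L₁ − α₂L₂)
L₂ − L₁ = 2.5013 − 2.4960 = 5.30×10⁻³ m
α₁L₁ − α₂L₂ = 1.92×10⁻⁵×2.4960 − 1.32×10⁻⁵×2.5013 = 1.490604×10⁻⁵ m/K
ΔT = 5.30×10⁻³ / 1.490604×10⁻⁵ = 355.561 K
T = 15.4 + 355.561 = 370.961 °C

T = 371.0 °C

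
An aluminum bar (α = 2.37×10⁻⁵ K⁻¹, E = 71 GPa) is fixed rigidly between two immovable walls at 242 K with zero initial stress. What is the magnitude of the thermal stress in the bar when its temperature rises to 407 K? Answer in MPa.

Fully constrained: the free strain ε = αΔT is blocked, so σ = Eε = EαΔT.
|ΔT| = 165 K
σ = 71.0×10⁹ × 2.37×10⁻⁵ × 165 = 2.78×10⁸ Pa

σ = 278 MPa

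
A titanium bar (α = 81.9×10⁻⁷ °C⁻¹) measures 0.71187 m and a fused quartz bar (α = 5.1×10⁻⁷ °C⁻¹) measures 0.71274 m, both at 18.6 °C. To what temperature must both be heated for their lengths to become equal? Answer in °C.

T = 177.7 °C

L₁(1 + α₁ΔT) = L₂(1 + α₂ΔT) ⇒ ΔT = (L₂ − L₁)/(α₁L₁ − α₂L₂)
L₂ − L₁ = 0.71274 − 0.71187 = 8.70×10⁻⁴ m
α₁L₁ − α₂L₂ = 81.9×10⁻⁷×0.71187 − 5.1×10⁻⁷×0.71274 = 5.4667179×10⁻⁶ m/K
ΔT = 8.70×10⁻⁴ / 5.4667179×10⁻⁶ = 159.145 K
T = 18.6 + 159.145 = 177.745 °C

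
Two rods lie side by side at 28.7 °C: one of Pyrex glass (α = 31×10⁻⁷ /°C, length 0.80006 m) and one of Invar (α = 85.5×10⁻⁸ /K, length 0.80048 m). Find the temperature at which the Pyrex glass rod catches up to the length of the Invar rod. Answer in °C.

T = 262.6 °C

L₁(1 + α₁ΔT) = L₂(1 + α₂ΔT) ⇒ ΔT = (L₂ − L₁)/(α₁L₁ − α₂L₂)
L₂ − L₁ = 0.80048 − 0.80006 = 4.20×10⁻⁴ m
α₁L₁ − α₂L₂ = 31×10⁻⁷×0.80006 − 85.5×10⁻⁸×0.80048 = 1.7957756×10⁻⁶ m/K
ΔT = 4.20×10⁻⁴ / 1.7957756×10⁻⁶ = 233.882 K
T = 28.7 + 233.882 = 262.582 °C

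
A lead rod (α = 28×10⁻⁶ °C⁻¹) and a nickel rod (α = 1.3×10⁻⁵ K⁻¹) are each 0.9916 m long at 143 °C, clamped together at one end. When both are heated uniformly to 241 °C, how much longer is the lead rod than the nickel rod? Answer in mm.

ΔT = 98 K
lead: ΔL = 28×10⁻⁶ × 0.9916 m × 98 = 2.7210×10⁻³ m = 2.7210 mm
nickel: ΔL = 1.3×10⁻⁵ × 0.9916 m × 98 = 1.2633×10⁻³ m = 1.2633 mm
difference = 2.7210 − 1.2633 = 1.4577 mm

1.46 mm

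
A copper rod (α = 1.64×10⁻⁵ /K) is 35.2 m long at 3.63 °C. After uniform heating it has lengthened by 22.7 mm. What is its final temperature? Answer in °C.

ΔL = αL₀ΔT ⇒ ΔT = ΔL / (αL₀)
ΔT = 22.7×10⁻³ m / (1.64×10⁻⁵ × 35.2 m) = 39.322 K
T = 3.63 + 39.322 = 42.952 °C

T = 43.0 °C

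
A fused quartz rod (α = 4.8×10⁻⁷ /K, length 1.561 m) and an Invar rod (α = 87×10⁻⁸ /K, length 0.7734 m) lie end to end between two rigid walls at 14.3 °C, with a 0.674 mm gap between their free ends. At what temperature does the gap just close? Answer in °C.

T = 488 °C

α₁L₁ = 7.4928×10⁻⁷ m/K, α₂L₂ = 6.72858×10⁻⁷ m/K → total 1.422138×10⁻⁶ m/K
ΔT = g/(α₁L₁+α₂L₂) = 6.74×10⁻⁴ / 1.422138×10⁻⁶ = 473.93 K
T = 14.3 + 473.93 = 488.23 °C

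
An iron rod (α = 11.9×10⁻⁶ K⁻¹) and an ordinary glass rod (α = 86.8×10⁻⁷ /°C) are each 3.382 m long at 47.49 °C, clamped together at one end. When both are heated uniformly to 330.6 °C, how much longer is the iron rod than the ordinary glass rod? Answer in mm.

ΔT = 283.11 K
iron: ΔL = 11.9×10⁻⁶ × 3.382 m × 283.11 = 1.1394×10⁻² m = 11.394 mm
ordinary glass: ΔL = 86.8×10⁻⁷ × 3.382 m × 283.11 = 8.3109×10⁻³ m = 8.3109 mm
difference = 11.394 − 8.3109 = 3.0831 mm

3.08 mm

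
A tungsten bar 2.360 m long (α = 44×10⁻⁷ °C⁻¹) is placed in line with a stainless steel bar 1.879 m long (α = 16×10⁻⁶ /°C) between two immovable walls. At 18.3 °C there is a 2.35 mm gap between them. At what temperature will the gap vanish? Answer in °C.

α₁L₁ = 1.0384×10⁻⁵ m/K, α₂L₂ = 3.0064×10⁻⁵ m/K → total 4.0448×10⁻⁵ m/K
ΔT = g/(α₁L₁+α₂L₂) = 2.35×10⁻³ / 4.0448×10⁻⁵ = 58.099 K
T = 18.3 + 58.099 = 76.399 °C

T = 76.4 °C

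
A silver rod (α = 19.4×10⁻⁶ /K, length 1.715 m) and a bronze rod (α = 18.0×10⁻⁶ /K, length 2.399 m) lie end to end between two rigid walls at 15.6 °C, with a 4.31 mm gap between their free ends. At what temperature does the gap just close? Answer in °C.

T = 72.0 °C

α₁L₁ = 3.3271×10⁻⁵ m/K, α₂L₂ = 4.3182×10⁻⁵ m/K → total 7.6453×10⁻⁵ m/K
ΔT = g/(α₁L₁+α₂L₂) = 4.31×10⁻³ / 7.6453×10⁻⁵ = 56.375 K
T = 15.6 + 56.375 = 71.975 °C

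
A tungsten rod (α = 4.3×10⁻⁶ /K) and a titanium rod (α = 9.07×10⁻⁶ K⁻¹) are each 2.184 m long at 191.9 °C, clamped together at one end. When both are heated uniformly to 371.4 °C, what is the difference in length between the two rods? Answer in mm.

1.87 mm

ΔT = 179.5 K
tungsten: ΔL = 4.3×10⁻⁶ × 2.184 m × 179.5 = 1.6857×10⁻³ m = 1.6857 mm
titanium: ΔL = 9.07×10⁻⁶ × 2.184 m × 179.5 = 3.5557×10⁻³ m = 3.5557 mm
difference = 3.5557 − 1.6857 = 1.8700 mm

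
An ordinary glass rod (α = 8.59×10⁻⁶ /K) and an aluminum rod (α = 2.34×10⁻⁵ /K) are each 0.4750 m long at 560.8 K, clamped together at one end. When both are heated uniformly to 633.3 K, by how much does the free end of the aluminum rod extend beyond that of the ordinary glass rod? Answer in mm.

0.510 mm

ΔT = 72.5 K
ordinary glass: ΔL = 8.59×10⁻⁶ × 0.4750 m × 72.5 = 2.9582×10⁻⁴ m = 0.29582 mm
aluminum: ΔL = 2.34×10⁻⁵ × 0.4750 m × 72.5 = 8.0584×10⁻⁴ m = 0.80584 mm
difference = 0.80584 − 0.29582 = 0.51002 mm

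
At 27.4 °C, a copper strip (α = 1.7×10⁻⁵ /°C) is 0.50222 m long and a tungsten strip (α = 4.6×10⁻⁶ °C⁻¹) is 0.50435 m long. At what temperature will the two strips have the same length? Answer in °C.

T = 370.0 °C

Equal length when α₁L₁ΔT − α₂L₂ΔT = L₂ − L₁ = 2.13×10⁻³ m
α₁L₁ = 8.53774×10⁻⁶, α₂L₂ = 2.32001×10⁻⁶ → Δ(αL) = 6.21773×10⁻⁶ m/K
ΔT = 2.13×10⁻³ / 6.21773×10⁻⁶ = 342.569 K, so T = 27.4 + 342.569 = 369.969 °C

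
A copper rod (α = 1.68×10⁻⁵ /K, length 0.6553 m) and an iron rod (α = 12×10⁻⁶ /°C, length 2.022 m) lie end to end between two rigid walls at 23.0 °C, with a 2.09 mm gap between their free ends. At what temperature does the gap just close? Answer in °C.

T = 82.3 °C

Gap closes when ΔL₁ + ΔL₂ = 2.09 mm = 2.09×10⁻³ m
(α₁L₁ + α₂L₂)ΔT = g
α₁L₁ + α₂L₂ = 1.68×10⁻⁵×0.6553 + 12×10⁻⁶×2.022 = 3.527304×10⁻⁵ m/K
ΔT = 2.09×10⁻³ / 3.527304×10⁻⁵ = 59.252 K
T = 23.0 + 59.252 = 82.252 °C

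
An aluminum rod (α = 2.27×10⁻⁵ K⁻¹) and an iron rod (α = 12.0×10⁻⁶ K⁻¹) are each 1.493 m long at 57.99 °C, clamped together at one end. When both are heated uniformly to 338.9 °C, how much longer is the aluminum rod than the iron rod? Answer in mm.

ΔT = 280.91 K
aluminum: ΔL = 2.27×10⁻⁵ × 1.493 m × 280.91 = 9.5203×10⁻³ m = 9.5203 mm
iron: ΔL = 12.0×10⁻⁶ × 1.493 m × 280.91 = 5.0328×10⁻³ m = 5.0328 mm
difference = 9.5203 − 5.0328 = 4.4875 mm

4.49 mm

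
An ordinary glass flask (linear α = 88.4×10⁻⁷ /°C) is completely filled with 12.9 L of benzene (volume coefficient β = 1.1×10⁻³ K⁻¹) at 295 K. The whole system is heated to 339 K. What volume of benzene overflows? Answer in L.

The flask also expands: β_container ≈ 3α = 2.652×10⁻⁵ /K
Net overflow = V₀(β_liq − 3α_cont)ΔT
β − 3α = 1.10×10⁻³ − 2.652×10⁻⁵ = 1.07348×10⁻³ /K; ΔT = 44 K
ΔV = 12.9 × 1.07348×10⁻³ × 44 = 0.609 L

0.609 L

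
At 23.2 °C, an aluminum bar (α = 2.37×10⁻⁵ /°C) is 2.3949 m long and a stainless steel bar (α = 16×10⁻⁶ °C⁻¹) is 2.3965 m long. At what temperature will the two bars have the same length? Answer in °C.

L₁(1 + α₁ΔT) = L₂(1 + α₂ΔT) ⇒ ΔT = (L₂ − L₁)/(α₁L₁ − α₂L₂)
L₂ − L₁ = 2.3965 − 2.3949 = 1.60×10⁻³ m
α₁L₁ − α₂L₂ = 2.37×10⁻⁵×2.3949 − 16×10⁻⁶×2.3965 = 1.841513×10⁻⁵ m/K
ΔT = 1.60×10⁻³ / 1.841513×10⁻⁵ = 86.885 K
T = 23.2 + 86.885 = 110.085 °C

T = 110.1 °C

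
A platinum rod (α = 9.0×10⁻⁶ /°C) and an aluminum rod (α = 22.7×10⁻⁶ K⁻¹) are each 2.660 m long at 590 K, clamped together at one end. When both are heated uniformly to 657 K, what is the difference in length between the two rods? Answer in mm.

2.44 mm

ΔT = 67 K
platinum: ΔL = 9.0×10⁻⁶ × 2.660 m × 67 = 1.6040×10⁻³ m = 1.6040 mm
aluminum: ΔL = 22.7×10⁻⁶ × 2.660 m × 67 = 4.0456×10⁻³ m = 4.0456 mm
difference = 4.0456 − 1.6040 = 2.4416 mm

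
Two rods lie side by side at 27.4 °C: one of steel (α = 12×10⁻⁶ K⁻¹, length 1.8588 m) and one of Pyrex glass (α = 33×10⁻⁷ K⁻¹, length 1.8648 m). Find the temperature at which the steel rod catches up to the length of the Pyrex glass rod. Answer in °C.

L₁(1 + α₁ΔT) = L₂(1 + α₂ΔT) ⇒ ΔT = (L₂ − L₁)/(α₁L₁ − α₂L₂)
L₂ − L₁ = 1.8648 − 1.8588 = 6.00×10⁻³ m
α₁L₁ − α₂L₂ = 12×10⁻⁶×1.8588 − 33×10⁻⁷×1.8648 = 1.615176×10⁻⁵ m/K
ΔT = 6.00×10⁻³ / 1.615176×10⁻⁵ = 371.477 K
T = 27.4 + 371.477 = 398.877 °C

T = 398.9 °C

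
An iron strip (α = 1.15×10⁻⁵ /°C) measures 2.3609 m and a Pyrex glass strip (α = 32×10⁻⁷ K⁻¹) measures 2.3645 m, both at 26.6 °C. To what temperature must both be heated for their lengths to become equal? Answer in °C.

Equal length when α₁L₁ΔT − α₂L₂ΔT = L₂ − L₁ = 3.60×10⁻³ m
α₁L₁ = 2.715035×10⁻⁵, α₂L₂ = 7.5664×10⁻⁶ → Δ(αL) = 1.958395×10⁻⁵ m/K
ΔT = 3.60×10⁻³ / 1.958395×10⁻⁵ = 183.824 K, so T = 26.6 + 183.824 = 210.424 °C

T = 210.4 °C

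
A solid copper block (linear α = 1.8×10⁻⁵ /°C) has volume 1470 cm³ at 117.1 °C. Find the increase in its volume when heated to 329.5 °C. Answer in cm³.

Isotropic solid: β ≈ 3α = 5.4×10⁻⁵ /K; ΔT = 212.4 K
ΔV = 3αV₀ΔT = 3(1.8×10⁻⁵)(1470)(212.4) = 16.9 cm³

ΔV = 16.9 cm³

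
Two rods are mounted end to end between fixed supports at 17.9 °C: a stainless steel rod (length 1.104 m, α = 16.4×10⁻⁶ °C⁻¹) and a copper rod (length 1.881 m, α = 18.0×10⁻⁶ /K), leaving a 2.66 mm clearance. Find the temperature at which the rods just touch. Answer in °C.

T = 69.1 °C

α₁L₁ = 1.81056×10⁻⁵ m/K, α₂L₂ = 3.3858×10⁻⁵ m/K → total 5.19636×10⁻⁵ m/K
ΔT = g/(α₁L₁+α₂L₂) = 2.66×10⁻³ / 5.19636×10⁻⁵ = 51.190 K
T = 17.9 + 51.190 = 69.090 °C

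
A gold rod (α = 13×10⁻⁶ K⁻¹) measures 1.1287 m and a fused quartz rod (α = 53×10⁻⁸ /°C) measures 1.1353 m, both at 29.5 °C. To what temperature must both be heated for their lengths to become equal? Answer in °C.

T = 498.5 °C

Equal length when α₁L₁ΔT − α₂L₂ΔT = L₂ − L₁ = 6.60×10⁻³ m
α₁L₁ = 1.46731×10⁻⁵, α₂L₂ = 6.01709×10⁻⁷ → Δ(αL) = 1.4071391×10⁻⁵ m/K
ΔT = 6.60×10⁻³ / 1.4071391×10⁻⁵ = 469.037 K, so T = 29.5 + 469.037 = 498.537 °C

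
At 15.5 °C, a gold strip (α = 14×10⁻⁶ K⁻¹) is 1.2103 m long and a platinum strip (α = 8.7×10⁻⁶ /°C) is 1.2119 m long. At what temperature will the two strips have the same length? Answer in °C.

Equal length when α₁L₁ΔT − α₂L₂ΔT = L₂ − L₁ = 1.60×10⁻³ m
α₁L₁ = 1.69442×10⁻⁵, α₂L₂ = 1.054353×10⁻⁵ → Δ(αL) = 6.40067×10⁻⁶ m/K
ΔT = 1.60×10⁻³ / 6.40067×10⁻⁶ = 249.974 K, so T = 15.5 + 249.974 = 265.474 °C

T = 265.5 °C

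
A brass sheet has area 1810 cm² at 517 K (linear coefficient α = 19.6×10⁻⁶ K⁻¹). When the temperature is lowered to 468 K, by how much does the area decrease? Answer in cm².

ΔA = 3.48 cm²

Area coefficient ≈ 2α; |ΔT| = 49 K
ΔA = 2αA₀ΔT = 2(19.6×10⁻⁶)(1810)(49) = 3.48 cm²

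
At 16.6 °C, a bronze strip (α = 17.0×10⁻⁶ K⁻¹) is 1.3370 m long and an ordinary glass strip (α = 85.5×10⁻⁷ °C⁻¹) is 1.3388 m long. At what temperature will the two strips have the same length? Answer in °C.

L₁(1 + α₁ΔT) = L₂(1 + α₂ΔT) ⇒ ΔT = (L₂ − L₁)/(α₁L₁ − α₂L₂)
L₂ − L₁ = 1.3388 − 1.3370 = 1.80×10⁻³ m
α₁L₁ − α₂L₂ = 17.0×10⁻⁶×1.3370 − 85.5×10⁻⁷×1.3388 = 1.128226×10⁻⁵ m/K
ΔT = 1.80×10⁻³ / 1.128226×10⁻⁵ = 159.543 K
T = 16.6 + 159.543 = 176.143 °C

T = 176.1 °C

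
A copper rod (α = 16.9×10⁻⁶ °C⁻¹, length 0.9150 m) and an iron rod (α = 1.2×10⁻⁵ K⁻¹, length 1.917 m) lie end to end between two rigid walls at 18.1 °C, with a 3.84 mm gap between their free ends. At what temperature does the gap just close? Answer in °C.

T = 118 °C

Gap closes when ΔL₁ + ΔL₂ = 3.84 mm = 3.84×10⁻³ m
(α₁L₁ + α₂L₂)ΔT = g
α₁L₁ + α₂L₂ = 16.9×10⁻⁶×0.9150 + 1.2×10⁻⁵×1.917 = 3.84675×10⁻⁵ m/K
ΔT = 3.84×10⁻³ / 3.84675×10⁻⁵ = 99.82 K
T = 18.1 + 99.82 = 117.92 °C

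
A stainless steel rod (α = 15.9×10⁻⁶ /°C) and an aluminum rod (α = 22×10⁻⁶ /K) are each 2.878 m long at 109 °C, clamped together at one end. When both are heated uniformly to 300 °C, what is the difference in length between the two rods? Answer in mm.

ΔT = 191 K
stainless steel: ΔL = 15.9×10⁻⁶ × 2.878 m × 191 = 8.7402×10⁻³ m = 8.7402 mm
aluminum: ΔL = 22×10⁻⁶ × 2.878 m × 191 = 1.2093×10⁻² m = 12.093 mm
difference = 12.093 − 8.7402 = 3.3528 mm

3.35 mm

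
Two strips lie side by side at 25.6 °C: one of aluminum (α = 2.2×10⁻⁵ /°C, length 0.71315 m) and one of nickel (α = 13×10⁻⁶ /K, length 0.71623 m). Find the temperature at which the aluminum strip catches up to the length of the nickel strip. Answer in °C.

L₁(1 + α₁ΔT) = L₂(1 + α₂ΔT) ⇒ ΔT = (L₂ − L₁)/(α₁L₁ − α₂L₂)
L₂ − L₁ = 0.71623 − 0.71315 = 3.08×10⁻³ m
α₁L₁ − α₂L₂ = 2.2×10⁻⁵×0.71315 − 13×10⁻⁶×0.71623 = 6.37831×10⁻⁶ m/K
ΔT = 3.08×10⁻³ / 6.37831×10⁻⁶ = 482.887 K
T = 25.6 + 482.887 = 508.487 °C

T = 508.5 °C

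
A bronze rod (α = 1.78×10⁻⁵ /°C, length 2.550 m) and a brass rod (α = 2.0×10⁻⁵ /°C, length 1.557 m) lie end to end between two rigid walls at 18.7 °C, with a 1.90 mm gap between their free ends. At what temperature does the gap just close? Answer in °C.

α₁L₁ = 4.539×10⁻⁵ m/K, α₂L₂ = 3.114×10⁻⁵ m/K → total 7.653×10⁻⁵ m/K
ΔT = g/(α₁L₁+α₂L₂) = 1.90×10⁻³ / 7.653×10⁻⁵ = 24.827 K
T = 18.7 + 24.827 = 43.527 °C

T = 43.5 °C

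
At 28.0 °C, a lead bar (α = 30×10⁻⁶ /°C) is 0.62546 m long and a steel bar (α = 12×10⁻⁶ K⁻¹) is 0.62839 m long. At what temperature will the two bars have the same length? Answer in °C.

Equal length when α₁L₁ΔT − α₂L₂ΔT = L₂ − L₁ = 2.93×10⁻³ m
α₁L₁ = 1.87638×10⁻⁵, α₂L₂ = 7.54068×10⁻⁶ → Δ(αL) = 1.122312×10⁻⁵ m/K
ΔT = 2.93×10⁻³ / 1.122312×10⁻⁵ = 261.068 K, so T = 28.0 + 261.068 = 289.068 °C

T = 289.1 °C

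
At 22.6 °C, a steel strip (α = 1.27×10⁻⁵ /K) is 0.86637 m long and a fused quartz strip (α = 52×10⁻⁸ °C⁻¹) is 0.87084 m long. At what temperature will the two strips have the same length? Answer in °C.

Equal length when α₁L₁ΔT − α₂L₂ΔT = L₂ − L₁ = 4.47×10⁻³ m
α₁L₁ = 1.1002899×10⁻⁵, α₂L₂ = 4.528368×10⁻⁷ → Δ(αL) = 1.05500622×10⁻⁵ m/K
ΔT = 4.47×10⁻³ / 1.05500622×10⁻⁵ = 423.694 K, so T = 22.6 + 423.694 = 446.294 °C

T = 446.3 °C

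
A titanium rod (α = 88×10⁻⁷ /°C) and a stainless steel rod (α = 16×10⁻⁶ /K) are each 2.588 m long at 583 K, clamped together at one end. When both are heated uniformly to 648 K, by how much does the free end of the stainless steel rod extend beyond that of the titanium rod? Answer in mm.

1.21 mm

ΔT = 65 K
titanium: ΔL = 88×10⁻⁷ × 2.588 m × 65 = 1.4803×10⁻³ m = 1.4803 mm
stainless steel: ΔL = 16×10⁻⁶ × 2.588 m × 65 = 2.6915×10⁻³ m = 2.6915 mm
difference = 2.6915 − 1.4803 = 1.2112 mm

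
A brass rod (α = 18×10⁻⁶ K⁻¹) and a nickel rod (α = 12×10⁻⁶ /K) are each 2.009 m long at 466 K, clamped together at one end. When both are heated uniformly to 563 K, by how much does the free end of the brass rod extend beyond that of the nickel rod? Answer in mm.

ΔT = 97 K
brass: ΔL = 18×10⁻⁶ × 2.009 m × 97 = 3.5077×10⁻³ m = 3.5077 mm
nickel: ΔL = 12×10⁻⁶ × 2.009 m × 97 = 2.3385×10⁻³ m = 2.3385 mm
difference = 3.5077 − 2.3385 = 1.1692 mm

1.17 mm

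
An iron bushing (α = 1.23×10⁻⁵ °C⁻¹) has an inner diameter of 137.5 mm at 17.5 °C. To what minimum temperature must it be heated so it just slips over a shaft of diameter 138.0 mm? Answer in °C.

T = 313 °C

Required Δd = 138.0 − 137.5 = 0.5 mm
Δd = αd₀ΔT ⇒ ΔT = Δd/(αd₀) = 0.5 / (1.23×10⁻⁵ × 137.5) = 295.64 K
T_min = 17.5 + 295.64 = 313.14 °C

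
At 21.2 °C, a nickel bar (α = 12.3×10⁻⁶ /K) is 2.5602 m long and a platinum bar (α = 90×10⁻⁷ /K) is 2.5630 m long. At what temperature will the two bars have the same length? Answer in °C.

Equal length when α₁L₁ΔT − α₂L₂ΔT = L₂ − L₁ = 2.80×10⁻³ m
α₁L₁ = 3.149046×10⁻⁵, α₂L₂ = 2.3067×10⁻⁵ → Δ(αL) = 8.42346×10⁻⁶ m/K
ΔT = 2.80×10⁻³ / 8.42346×10⁻⁶ = 332.405 K, so T = 21.2 + 332.405 = 353.605 °C

T = 353.6 °C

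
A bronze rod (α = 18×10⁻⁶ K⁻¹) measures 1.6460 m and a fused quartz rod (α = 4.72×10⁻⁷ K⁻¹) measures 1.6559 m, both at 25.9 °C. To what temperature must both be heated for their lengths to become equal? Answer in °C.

Equal length when α₁L₁ΔT − α₂L₂ΔT = L₂ − L₁ = 9.90×10⁻³ m
α₁L₁ = 2.9628×10⁻⁵, α₂L₂ = 7.815848×10⁻⁷ → Δ(αL) = 2.88464152×10⁻⁵ m/K
ΔT = 9.90×10⁻³ / 2.88464152×10⁻⁵ = 343.197 K, so T = 25.9 + 343.197 = 369.097 °C

T = 369.1 °C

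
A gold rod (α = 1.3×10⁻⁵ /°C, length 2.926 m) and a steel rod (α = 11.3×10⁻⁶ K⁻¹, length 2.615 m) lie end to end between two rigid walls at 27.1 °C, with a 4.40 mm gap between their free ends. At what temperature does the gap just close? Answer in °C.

Gap closes when ΔL₁ + ΔL₂ = 4.40 mm = 4.40×10⁻³ m
(α₁L₁ + α₂L₂)ΔT = g
α₁L₁ + α₂L₂ = 1.3×10⁻⁵×2.926 + 11.3×10⁻⁶×2.615 = 6.75875×10⁻⁵ m/K
ΔT = 4.40×10⁻³ / 6.75875×10⁻⁵ = 65.101 K
T = 27.1 + 65.101 = 92.201 °C

T = 92.2 °C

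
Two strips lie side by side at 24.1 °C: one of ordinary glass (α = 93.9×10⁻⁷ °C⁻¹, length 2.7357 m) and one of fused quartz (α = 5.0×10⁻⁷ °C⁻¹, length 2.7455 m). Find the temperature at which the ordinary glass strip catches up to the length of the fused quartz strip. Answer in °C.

T = 427.1 °C

Equal length when α₁L₁ΔT − α₂L₂ΔT = L₂ − L₁ = 9.80×10⁻³ m
α₁L₁ = 2.5688223×10⁻⁵, α₂L₂ = 1.37275×10⁻⁶ → Δ(αL) = 2.4315473×10⁻⁵ m/K
ΔT = 9.80×10⁻³ / 2.4315473×10⁻⁵ = 403.036 K, so T = 24.1 + 403.036 = 427.136 °C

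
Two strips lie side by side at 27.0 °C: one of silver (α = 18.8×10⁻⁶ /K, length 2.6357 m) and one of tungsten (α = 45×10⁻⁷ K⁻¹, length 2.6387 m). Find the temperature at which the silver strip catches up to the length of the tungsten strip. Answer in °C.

Equal length when α₁L₁ΔT − α₂L₂ΔT = L₂ − L₁ = 3.00×10⁻³ m
α₁L₁ = 4.955116×10⁻⁵, α₂L₂ = 1.187415×10⁻⁵ → Δ(αL) = 3.767701×10⁻⁵ m/K
ΔT = 3.00×10⁻³ / 3.767701×10⁻⁵ = 79.624 K, so T = 27.0 + 79.624 = 106.624 °C

T = 106.6 °C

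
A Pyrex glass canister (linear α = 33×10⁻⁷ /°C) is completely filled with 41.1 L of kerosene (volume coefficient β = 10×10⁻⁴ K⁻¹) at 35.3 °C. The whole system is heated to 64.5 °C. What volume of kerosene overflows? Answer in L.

1.19 L

The canister also expands: β_container ≈ 3α = 9.9×10⁻⁶ /K
Net overflow = V₀(β_liq − 3α_cont)ΔT
β − 3α = 1.00×10⁻³ − 9.9×10⁻⁶ = 9.901×10⁻⁴ /K; ΔT = 29.2 K
ΔV = 41.1 × 9.901×10⁻⁴ × 29.2 = 1.19 L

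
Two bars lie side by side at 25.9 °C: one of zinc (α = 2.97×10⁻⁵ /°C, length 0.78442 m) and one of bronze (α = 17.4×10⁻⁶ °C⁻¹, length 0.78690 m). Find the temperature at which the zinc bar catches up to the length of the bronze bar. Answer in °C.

T = 284.1 °C

Equal length when α₁L₁ΔT − α₂L₂ΔT = L₂ − L₁ = 2.48×10⁻³ m
α₁L₁ = 2.3297274×10⁻⁵, α₂L₂ = 1.369206×10⁻⁵ → Δ(αL) = 9.605214×10⁻⁶ m/K
ΔT = 2.48×10⁻³ / 9.605214×10⁻⁶ = 258.193 K, so T = 25.9 + 258.193 = 284.093 °C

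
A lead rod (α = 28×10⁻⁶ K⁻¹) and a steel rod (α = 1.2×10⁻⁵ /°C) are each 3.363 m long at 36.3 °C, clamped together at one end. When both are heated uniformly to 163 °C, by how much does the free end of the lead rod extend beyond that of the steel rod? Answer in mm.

ΔT = 126.7 K
lead: ΔL = 28×10⁻⁶ × 3.363 m × 126.7 = 1.1931×10⁻² m = 11.931 mm
steel: ΔL = 1.2×10⁻⁵ × 3.363 m × 126.7 = 5.1131×10⁻³ m = 5.1131 mm
difference = 11.931 − 5.1131 = 6.8179 mm

6.82 mm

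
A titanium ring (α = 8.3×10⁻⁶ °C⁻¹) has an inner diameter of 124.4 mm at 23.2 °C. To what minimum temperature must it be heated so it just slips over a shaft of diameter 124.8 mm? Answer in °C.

T = 411 °C

Required Δd = 124.8 − 124.4 = 0.4 mm
Δd = αd₀ΔT ⇒ ΔT = Δd/(αd₀) = 0.4 / (8.3×10⁻⁶ × 124.4) = 387.40 K
T_min = 23.2 + 387.40 = 410.60 °C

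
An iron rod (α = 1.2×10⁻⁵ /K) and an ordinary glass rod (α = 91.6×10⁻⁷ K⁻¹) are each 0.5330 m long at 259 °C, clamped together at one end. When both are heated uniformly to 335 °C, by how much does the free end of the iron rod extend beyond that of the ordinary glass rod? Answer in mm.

ΔT = 76 K
iron: ΔL = 1.2×10⁻⁵ × 0.5330 m × 76 = 4.8610×10⁻⁴ m = 0.48610 mm
ordinary glass: ΔL = 91.6×10⁻⁷ × 0.5330 m × 76 = 3.7105×10⁻⁴ m = 0.37105 mm
difference = 0.48610 − 0.37105 = 0.11505 mm

0.115 mm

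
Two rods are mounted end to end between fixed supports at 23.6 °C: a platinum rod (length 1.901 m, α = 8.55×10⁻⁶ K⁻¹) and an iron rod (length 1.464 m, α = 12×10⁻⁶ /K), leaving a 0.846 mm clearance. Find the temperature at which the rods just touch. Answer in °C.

Gap closes when ΔL₁ + ΔL₂ = 0.846 mm = 8.46×10⁻⁴ m
(α₁L₁ + α₂L₂)ΔT = g
α₁L₁ + α₂L₂ = 8.55×10⁻⁶×1.901 + 12×10⁻⁶×1.464 = 3.382155×10⁻⁵ m/K
ΔT = 8.46×10⁻⁴ / 3.382155×10⁻⁵ = 25.014 K
T = 23.6 + 25.014 = 48.614 °C

T = 48.6 °C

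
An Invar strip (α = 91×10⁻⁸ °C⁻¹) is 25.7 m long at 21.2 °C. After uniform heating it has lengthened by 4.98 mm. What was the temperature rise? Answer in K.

ΔL = αL₀ΔT ⇒ ΔT = ΔL / (αL₀)
ΔT = 4.98×10⁻³ m / (91×10⁻⁸ × 25.7 m) = 212.94 K

ΔT = 213 K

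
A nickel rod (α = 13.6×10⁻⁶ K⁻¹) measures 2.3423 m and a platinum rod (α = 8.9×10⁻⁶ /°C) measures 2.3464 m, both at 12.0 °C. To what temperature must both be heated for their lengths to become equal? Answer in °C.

T = 385.7 °C

Equal length when α₁L₁ΔT − α₂L₂ΔT = L₂ − L₁ = 4.10×10⁻³ m
α₁L₁ = 3.185528×10⁻⁵, α₂L₂ = 2.088296×10⁻⁵ → Δ(αL) = 1.097232×10⁻⁵ m/K
ΔT = 4.10×10⁻³ / 1.097232×10⁻⁵ = 373.668 K, so T = 12.0 + 373.668 = 385.668 °C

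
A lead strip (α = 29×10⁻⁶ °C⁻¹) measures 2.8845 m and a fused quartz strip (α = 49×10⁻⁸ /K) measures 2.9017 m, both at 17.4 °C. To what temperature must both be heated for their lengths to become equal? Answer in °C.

T = 226.6 °C

Equal length when α₁L₁ΔT − α₂L₂ΔT = L₂ − L₁ = 1.72×10⁻² m
α₁L₁ = 8.36505×10⁻⁵, α₂L₂ = 1.421833×10⁻⁶ → Δ(αL) = 8.2228667×10⁻⁵ m/K
ΔT = 1.72×10⁻² / 8.2228667×10⁻⁵ = 209.173 K, so T = 17.4 + 209.173 = 226.573 °C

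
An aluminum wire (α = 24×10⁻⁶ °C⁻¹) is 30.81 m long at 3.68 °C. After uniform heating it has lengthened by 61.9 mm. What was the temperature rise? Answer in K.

ΔL = αL₀ΔT ⇒ ΔT = ΔL / (αL₀)
ΔT = 61.9×10⁻³ m / (24×10⁻⁶ × 30.81 m) = 83.712 K

ΔT = 83.7 K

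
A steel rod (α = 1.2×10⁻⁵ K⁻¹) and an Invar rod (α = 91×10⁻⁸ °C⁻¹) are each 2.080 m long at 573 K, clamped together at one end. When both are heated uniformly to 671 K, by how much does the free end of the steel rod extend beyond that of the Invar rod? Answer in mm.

2.26 mm

ΔT = 98 K
steel: ΔL = 1.2×10⁻⁵ × 2.080 m × 98 = 2.4461×10⁻³ m = 2.4461 mm
Invar: ΔL = 91×10⁻⁸ × 2.080 m × 98 = 1.8549×10⁻⁴ m = 0.18549 mm
difference = 2.4461 − 0.18549 = 2.26061 mm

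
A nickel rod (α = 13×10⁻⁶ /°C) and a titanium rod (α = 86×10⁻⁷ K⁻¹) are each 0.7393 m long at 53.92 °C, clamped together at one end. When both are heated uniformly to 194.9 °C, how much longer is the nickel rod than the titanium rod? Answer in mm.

0.459 mm

ΔT = 140.98 K
nickel: ΔL = 13×10⁻⁶ × 0.7393 m × 140.98 = 1.3549×10⁻³ m = 1.3549 mm
titanium: ΔL = 86×10⁻⁷ × 0.7393 m × 140.98 = 8.9635×10⁻⁴ m = 0.89635 mm
difference = 1.3549 − 0.89635 = 0.45855 mm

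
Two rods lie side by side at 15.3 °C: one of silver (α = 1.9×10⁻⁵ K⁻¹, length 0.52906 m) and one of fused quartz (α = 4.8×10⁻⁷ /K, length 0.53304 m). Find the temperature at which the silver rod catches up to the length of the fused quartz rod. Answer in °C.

T = 421.6 °C

L₁(1 + α₁ΔT) = L₂(1 + α₂ΔT) ⇒ ΔT = (L₂ − L₁)/(α₁L₁ − α₂L₂)
L₂ − L₁ = 0.53304 − 0.52906 = 3.98×10⁻³ m
α₁L₁ − α₂L₂ = 1.9×10⁻⁵×0.52906 − 4.8×10⁻⁷×0.53304 = 9.7962808×10⁻⁶ m/K
ΔT = 3.98×10⁻³ / 9.7962808×10⁻⁶ = 406.277 K
T = 15.3 + 406.277 = 421.577 °C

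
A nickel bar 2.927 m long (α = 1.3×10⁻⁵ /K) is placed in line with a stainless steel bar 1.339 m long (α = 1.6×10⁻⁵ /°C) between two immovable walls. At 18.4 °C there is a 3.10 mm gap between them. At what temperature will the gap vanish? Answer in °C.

α₁L₁ = 3.8051×10⁻⁵ m/K, α₂L₂ = 2.1424×10⁻⁵ m/K → total 5.9475×10⁻⁵ m/K
ΔT = g/(α₁L₁+α₂L₂) = 3.10×10⁻³ / 5.9475×10⁻⁵ = 52.123 K
T = 18.4 + 52.123 = 70.523 °C

T = 70.5 °C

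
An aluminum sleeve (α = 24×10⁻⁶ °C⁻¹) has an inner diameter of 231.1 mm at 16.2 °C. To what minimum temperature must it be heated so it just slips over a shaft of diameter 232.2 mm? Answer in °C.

Required Δd = 232.2 − 231.1 = 1.1 mm
Δd = αd₀ΔT ⇒ ΔT = Δd/(αd₀) = 1.1 / (24×10⁻⁶ × 231.1) = 198.33 K
T_min = 16.2 + 198.33 = 214.53 °C

T = 215 °C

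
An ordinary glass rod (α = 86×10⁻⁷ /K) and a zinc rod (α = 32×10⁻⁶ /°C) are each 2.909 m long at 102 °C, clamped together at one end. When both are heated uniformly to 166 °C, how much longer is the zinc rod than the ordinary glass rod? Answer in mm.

ΔT = 64 K
ordinary glass: ΔL = 86×10⁻⁷ × 2.909 m × 64 = 1.6011×10⁻³ m = 1.6011 mm
zinc: ΔL = 32×10⁻⁶ × 2.909 m × 64 = 5.9576×10⁻³ m = 5.9576 mm
difference = 5.9576 − 1.6011 = 4.3565 mm

4.36 mm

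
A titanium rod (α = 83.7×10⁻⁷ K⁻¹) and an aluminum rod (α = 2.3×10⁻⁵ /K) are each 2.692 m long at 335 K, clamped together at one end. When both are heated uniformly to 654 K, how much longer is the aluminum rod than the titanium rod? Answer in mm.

12.6 mm

ΔT = 319 K
titanium: ΔL = 83.7×10⁻⁷ × 2.692 m × 319 = 7.1877×10⁻³ m = 7.1877 mm
aluminum: ΔL = 2.3×10⁻⁵ × 2.692 m × 319 = 1.9751×10⁻² m = 19.751 mm
difference = 19.751 − 7.1877 = 12.5633 mm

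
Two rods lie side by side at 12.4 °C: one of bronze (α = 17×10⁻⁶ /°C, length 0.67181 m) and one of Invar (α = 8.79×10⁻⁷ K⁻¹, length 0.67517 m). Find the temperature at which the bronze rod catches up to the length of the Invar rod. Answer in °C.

T = 322.7 °C

L₁(1 + α₁ΔT) = L₂(1 + α₂ΔT) ⇒ ΔT = (L₂ − L₁)/(α₁L₁ − α₂L₂)
L₂ − L₁ = 0.67517 − 0.67181 = 3.36×10⁻³ m
α₁L₁ − α₂L₂ = 17×10⁻⁶×0.67181 − 8.79×10⁻⁷×0.67517 = 1.082729557×10⁻⁵ m/K
ΔT = 3.36×10⁻³ / 1.082729557×10⁻⁵ = 310.327 K
T = 12.4 + 310.327 = 322.727 °C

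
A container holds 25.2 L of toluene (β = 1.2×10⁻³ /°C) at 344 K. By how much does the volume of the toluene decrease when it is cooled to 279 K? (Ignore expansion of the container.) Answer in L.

ΔV = 1.97 L

|ΔT| = |279 − 344| = 65 K
ΔV = βV₀ΔT = (1.2×10⁻³)(25.2)(65) = 1.97 L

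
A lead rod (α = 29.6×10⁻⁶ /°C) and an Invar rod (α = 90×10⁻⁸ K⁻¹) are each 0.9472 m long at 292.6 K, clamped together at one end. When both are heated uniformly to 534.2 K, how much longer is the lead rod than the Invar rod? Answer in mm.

ΔT = 241.6 K
lead: ΔL = 29.6×10⁻⁶ × 0.9472 m × 241.6 = 6.7738×10⁻³ m = 6.7738 mm
Invar: ΔL = 90×10⁻⁸ × 0.9472 m × 241.6 = 2.0596×10⁻⁴ m = 0.20596 mm
difference = 6.7738 − 0.20596 = 6.56784 mm

6.57 mm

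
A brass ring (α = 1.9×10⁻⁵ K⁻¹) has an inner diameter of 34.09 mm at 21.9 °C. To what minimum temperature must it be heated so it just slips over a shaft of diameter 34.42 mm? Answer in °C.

Required Δd = 34.42 − 34.09 = 0.33 mm
Δd = αd₀ΔT ⇒ ΔT = Δd/(αd₀) = 0.33 / (1.9×10⁻⁵ × 34.09) = 509.49 K
T_min = 21.9 + 509.49 = 531.39 °C

T = 531 °C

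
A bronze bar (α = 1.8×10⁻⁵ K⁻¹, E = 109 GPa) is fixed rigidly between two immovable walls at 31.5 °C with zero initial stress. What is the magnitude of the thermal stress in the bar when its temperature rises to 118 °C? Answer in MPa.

Fully constrained: the free strain ε = αΔT is blocked, so σ = Eε = EαΔT.
|ΔT| = 86.5 K
σ = 109×10⁹ × 1.8×10⁻⁵ × 86.5 = 1.70×10⁸ Pa

σ = 170 MPa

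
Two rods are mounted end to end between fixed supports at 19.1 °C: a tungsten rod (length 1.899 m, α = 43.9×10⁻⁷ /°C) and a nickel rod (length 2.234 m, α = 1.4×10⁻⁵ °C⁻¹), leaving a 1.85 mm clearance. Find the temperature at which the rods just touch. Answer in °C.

α₁L₁ = 8.33661×10⁻⁶ m/K, α₂L₂ = 3.1276×10⁻⁵ m/K → total 3.961261×10⁻⁵ m/K
ΔT = g/(α₁L₁+α₂L₂) = 1.85×10⁻³ / 3.961261×10⁻⁵ = 46.702 K
T = 19.1 + 46.702 = 65.802 °C

T = 65.8 °C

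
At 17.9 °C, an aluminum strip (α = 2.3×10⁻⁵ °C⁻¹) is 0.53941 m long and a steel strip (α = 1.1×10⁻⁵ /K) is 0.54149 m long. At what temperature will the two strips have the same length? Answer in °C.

T = 340.4 °C

L₁(1 + α₁ΔT) = L₂(1 + α₂ΔT) ⇒ ΔT = (L₂ − L₁)/(α₁L₁ − α₂L₂)
L₂ − L₁ = 0.54149 − 0.53941 = 2.08×10⁻³ m
α₁L₁ − α₂L₂ = 2.3×10⁻⁵×0.53941 − 1.1×10⁻⁵×0.54149 = 6.45004×10⁻⁶ m/K
ΔT = 2.08×10⁻³ / 6.45004×10⁻⁶ = 322.479 K
T = 17.9 + 322.479 = 340.379 °C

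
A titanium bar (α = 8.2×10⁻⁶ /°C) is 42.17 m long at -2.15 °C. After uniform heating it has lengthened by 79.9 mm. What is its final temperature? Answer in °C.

T = 229 °C

ΔL = αL₀ΔT ⇒ ΔT = ΔL / (αL₀)
ΔT = 79.9×10⁻³ m / (8.2×10⁻⁶ × 42.17 m) = 231.06 K
T = -2.15 + 231.06 = 228.91 °C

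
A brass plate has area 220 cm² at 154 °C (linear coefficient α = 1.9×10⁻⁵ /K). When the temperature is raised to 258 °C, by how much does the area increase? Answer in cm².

ΔA = 0.869 cm²

Area coefficient ≈ 2α; |ΔT| = 104 K
ΔA = 2αA₀ΔT = 2(1.9×10⁻⁵)(220)(104) = 0.869 cm²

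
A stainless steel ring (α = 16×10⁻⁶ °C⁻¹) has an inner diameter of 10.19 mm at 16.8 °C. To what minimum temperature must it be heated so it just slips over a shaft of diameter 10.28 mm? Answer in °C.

T = 569 °C

Required Δd = 10.28 − 10.19 = 0.09 mm
Δd = αd₀ΔT ⇒ ΔT = Δd/(αd₀) = 0.09 / (16×10⁻⁶ × 10.19) = 552.01 K
T_min = 16.8 + 552.01 = 568.81 °C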